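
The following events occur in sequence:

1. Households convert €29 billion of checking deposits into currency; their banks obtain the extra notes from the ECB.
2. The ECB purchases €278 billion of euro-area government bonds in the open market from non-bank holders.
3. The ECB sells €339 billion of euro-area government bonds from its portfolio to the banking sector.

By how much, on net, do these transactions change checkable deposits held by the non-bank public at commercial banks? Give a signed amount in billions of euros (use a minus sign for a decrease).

+€249 billion

Currency withdrawal €29 billion: non-bank counterparties' bank balances fall → −€29B.
Asset purchase (from non-banks) €278 billion: non-bank counterparties' bank balances rise → +€278B.
OMO sale (to banks) €339 billion: the counterparty is a bank, so public deposits are unchanged → 0.
Net: −29 + 278 + 0 = +€249 billion.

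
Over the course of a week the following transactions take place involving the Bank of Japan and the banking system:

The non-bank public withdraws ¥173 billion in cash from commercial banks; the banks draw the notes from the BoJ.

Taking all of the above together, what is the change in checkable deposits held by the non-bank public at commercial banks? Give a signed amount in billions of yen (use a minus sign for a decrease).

-¥173 billion

Currency withdrawal ¥173 billion: non-bank counterparties' bank balances fall → −¥173B.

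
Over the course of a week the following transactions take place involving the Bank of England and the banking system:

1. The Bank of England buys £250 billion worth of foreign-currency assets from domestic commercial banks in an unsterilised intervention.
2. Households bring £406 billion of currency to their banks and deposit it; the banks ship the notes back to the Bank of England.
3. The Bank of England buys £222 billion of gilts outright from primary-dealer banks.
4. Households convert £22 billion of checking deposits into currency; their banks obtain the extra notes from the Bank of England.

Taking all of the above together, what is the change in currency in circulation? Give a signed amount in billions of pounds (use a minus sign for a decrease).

FX purchase £250 billion: no currency enters or leaves circulation → 0.
Currency deposit £406 billion: notes return to the central bank → −£406B.
OMO purchase (from banks) £222 billion: no currency enters or leaves circulation → 0.
Currency withdrawal £22 billion: notes leave the central bank → +£22B.
Net: 0 − 406 + 0 + 22 = -£384 billion.

-£384 billion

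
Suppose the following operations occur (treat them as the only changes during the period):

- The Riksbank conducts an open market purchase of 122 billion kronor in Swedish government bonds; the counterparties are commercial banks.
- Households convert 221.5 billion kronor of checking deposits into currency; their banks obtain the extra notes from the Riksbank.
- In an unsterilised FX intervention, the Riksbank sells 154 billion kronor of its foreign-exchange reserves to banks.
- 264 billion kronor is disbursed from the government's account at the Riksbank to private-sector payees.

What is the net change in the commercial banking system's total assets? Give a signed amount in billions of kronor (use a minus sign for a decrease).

OMO purchase (from banks) 122 billion kronor: just an asset swap on bank balance sheets → 0.
Currency withdrawal 221.5 billion kronor: bank balance sheets shrink → −221.5B.
FX sale 154 billion kronor: just an asset swap on bank balance sheets → 0.
Government spending 264 billion kronor: bank balance sheets expand → +264B.
Net: 0 − 221.5 + 0 + 264 = +42.5 billion.

+42.5 billion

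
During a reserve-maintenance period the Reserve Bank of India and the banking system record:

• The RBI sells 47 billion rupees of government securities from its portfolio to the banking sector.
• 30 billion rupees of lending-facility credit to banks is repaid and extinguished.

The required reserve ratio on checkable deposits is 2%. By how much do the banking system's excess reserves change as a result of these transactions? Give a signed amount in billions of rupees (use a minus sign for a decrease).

OMO sale (to banks) 47 billion rupees: reserves −47B, deposits 0.
Discount-window repayment 30 billion rupees: reserves −30B, deposits 0.
Totals: Δreserves = −77B, Δdeposits = 0.
Δrequired reserves = 2% × 0 = 0.
Δexcess reserves = Δreserves − Δrequired = −77B − (0) = -77 billion.

-77 billion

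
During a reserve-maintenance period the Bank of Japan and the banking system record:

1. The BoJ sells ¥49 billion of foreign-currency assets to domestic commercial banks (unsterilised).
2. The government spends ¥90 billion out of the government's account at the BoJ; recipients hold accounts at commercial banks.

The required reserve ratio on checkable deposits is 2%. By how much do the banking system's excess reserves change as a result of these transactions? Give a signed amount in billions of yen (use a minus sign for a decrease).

FX sale ¥49 billion: reserves −¥49B, deposits 0.
Government spending ¥90 billion: reserves +¥90B, deposits +¥90B.
Totals: Δreserves = +¥41B, Δdeposits = +¥90B.
Δrequired reserves = 2% × +¥90B = +¥1.8B.
Δexcess reserves = Δreserves − Δrequired = +¥41B − (+¥1.8B) = +¥39.2 billion.

+¥39.2 billion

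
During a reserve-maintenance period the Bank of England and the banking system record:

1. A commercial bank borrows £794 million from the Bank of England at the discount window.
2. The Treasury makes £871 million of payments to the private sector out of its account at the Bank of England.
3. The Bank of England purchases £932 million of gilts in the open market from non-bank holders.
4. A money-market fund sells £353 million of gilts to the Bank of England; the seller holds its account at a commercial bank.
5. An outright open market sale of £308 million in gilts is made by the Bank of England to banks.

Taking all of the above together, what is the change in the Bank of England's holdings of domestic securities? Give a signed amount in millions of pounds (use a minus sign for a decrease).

Bank of England balance sheet:
  Assets:      Securities +£977M, Loans to banks +£794M
  Liabilities: Bank reserves +£2642M, Government deposits −£871M
Commercial banking system:
  Assets:      Reserves at CB +£2642M, Securities +£308M
  Liabilities: Checkable deposits +£2156M, Borrowings from CB +£794M
So the change in the Bank of England's holdings of domestic securities is +£977 million.

+£977 million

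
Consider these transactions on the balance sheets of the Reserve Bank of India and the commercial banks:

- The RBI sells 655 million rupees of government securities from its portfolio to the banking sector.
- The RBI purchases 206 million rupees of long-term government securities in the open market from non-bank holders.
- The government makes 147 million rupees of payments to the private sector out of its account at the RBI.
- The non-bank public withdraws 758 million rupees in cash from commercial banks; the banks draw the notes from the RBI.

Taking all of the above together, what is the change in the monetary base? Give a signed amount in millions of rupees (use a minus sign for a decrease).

RBI balance sheet:
  Assets:      Securities −449M
  Liabilities: Bank reserves −1060M, Currency in circulation +758M, Government deposits −147M
Monetary base = currency + reserves: +758M + (−1060M) = -302 million.

-302 million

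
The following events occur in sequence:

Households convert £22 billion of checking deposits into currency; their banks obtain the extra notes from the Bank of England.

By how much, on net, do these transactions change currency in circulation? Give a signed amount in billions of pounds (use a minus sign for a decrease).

Bank of England balance sheet:
  Assets:      no change
  Liabilities: Bank reserves −£22B, Currency in circulation +£22B
So the change in currency in circulation is +£22 billion.

+£22 billion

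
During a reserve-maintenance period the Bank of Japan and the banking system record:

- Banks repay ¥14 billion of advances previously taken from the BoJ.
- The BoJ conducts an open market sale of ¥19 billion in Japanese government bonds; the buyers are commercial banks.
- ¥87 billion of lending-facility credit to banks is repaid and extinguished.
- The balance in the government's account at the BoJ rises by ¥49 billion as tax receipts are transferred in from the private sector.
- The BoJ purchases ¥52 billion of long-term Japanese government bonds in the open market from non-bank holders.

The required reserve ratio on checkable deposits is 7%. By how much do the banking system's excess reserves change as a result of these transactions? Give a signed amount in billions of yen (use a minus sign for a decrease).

Discount-window repayment ¥14 billion: reserves −¥14B, deposits 0.
OMO sale (to banks) ¥19 billion: reserves −¥19B, deposits 0.
Discount-window repayment ¥87 billion: reserves −¥87B, deposits 0.
Government account inflow ¥49 billion: reserves −¥49B, deposits −¥49B.
Asset purchase (from non-banks) ¥52 billion: reserves +¥52B, deposits +¥52B.
Totals: Δreserves = −¥117B, Δdeposits = +¥3B.
Δrequired reserves = 7% × +¥3B = +¥0.21B.
Δexcess reserves = Δreserves − Δrequired = −¥117B − (+¥0.21B) = -¥117.21 billion.

-¥117.21 billion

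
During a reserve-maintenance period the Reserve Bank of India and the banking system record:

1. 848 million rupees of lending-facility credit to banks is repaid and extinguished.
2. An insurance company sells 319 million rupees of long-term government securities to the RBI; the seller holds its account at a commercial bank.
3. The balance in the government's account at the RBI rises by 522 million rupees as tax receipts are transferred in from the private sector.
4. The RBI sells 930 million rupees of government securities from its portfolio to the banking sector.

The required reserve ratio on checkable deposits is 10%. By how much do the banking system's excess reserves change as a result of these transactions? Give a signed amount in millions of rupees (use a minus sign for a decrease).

Discount-window repayment 848 million rupees: reserves −848M, deposits 0.
Asset purchase (from non-banks) 319 million rupees: reserves +319M, deposits +319M.
Government account inflow 522 million rupees: reserves −522M, deposits −522M.
OMO sale (to banks) 930 million rupees: reserves −930M, deposits 0.
Totals: Δreserves = −1981M, Δdeposits = −203M.
Δrequired reserves = 10% × −203M = −20.3M.
Δexcess reserves = Δreserves − Δrequired = −1981M − (−20.3M) = -1960.7 million.

-1960.7 million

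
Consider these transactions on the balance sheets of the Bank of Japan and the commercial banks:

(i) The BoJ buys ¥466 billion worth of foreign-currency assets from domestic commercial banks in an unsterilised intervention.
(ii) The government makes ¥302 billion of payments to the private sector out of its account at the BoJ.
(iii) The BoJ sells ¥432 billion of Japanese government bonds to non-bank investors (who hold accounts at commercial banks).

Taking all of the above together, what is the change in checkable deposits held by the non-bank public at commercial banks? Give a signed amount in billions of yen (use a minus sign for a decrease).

FX purchase ¥466 billion: the counterparty is a bank, so public deposits are unchanged → 0.
Government spending ¥302 billion: non-bank counterparties' bank balances rise → +¥302B.
Asset sale (to non-banks) ¥432 billion: non-bank counterparties' bank balances fall → −¥432B.
Net: 0 + 302 − 432 = -¥130 billion.

-¥130 billion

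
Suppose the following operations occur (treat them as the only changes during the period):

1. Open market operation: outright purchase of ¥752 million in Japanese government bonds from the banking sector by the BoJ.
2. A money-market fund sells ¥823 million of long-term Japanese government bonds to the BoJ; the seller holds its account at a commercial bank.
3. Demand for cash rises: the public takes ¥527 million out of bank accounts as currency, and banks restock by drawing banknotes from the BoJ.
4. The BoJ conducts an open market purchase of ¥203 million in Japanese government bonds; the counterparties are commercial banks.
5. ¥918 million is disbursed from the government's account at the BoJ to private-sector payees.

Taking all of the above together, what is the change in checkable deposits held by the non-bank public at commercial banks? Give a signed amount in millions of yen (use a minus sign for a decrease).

+¥1214 million

OMO purchase (from banks) ¥752 million: the counterparty is a bank, so public deposits are unchanged → 0.
Asset purchase (from non-banks) ¥823 million: non-bank counterparties' bank balances rise → +¥823M.
Currency withdrawal ¥527 million: non-bank counterparties' bank balances fall → −¥527M.
OMO purchase (from banks) ¥203 million: the counterparty is a bank, so public deposits are unchanged → 0.
Government spending ¥918 million: non-bank counterparties' bank balances rise → +¥918M.
Net: 0 + 823 − 527 + 0 + 918 = +¥1214 million.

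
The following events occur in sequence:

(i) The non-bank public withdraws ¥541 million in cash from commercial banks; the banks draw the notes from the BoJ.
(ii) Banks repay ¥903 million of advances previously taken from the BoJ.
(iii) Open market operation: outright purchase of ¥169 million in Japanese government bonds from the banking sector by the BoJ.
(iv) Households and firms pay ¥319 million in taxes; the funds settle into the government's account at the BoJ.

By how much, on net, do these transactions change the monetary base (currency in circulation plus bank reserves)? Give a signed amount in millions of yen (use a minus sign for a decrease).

Currency withdrawal ¥541 million: just a shift between currency and reserves — both are base money → 0.
Discount-window repayment ¥903 million: BoJ balance sheet contracts → −¥903M.
OMO purchase (from banks) ¥169 million: BoJ balance sheet expands → +¥169M.
Government account inflow ¥319 million: reserves shift to a non-base liability → −¥319M.
Net: 0 − 903 + 169 − 319 = -¥1053 million.

-¥1053 million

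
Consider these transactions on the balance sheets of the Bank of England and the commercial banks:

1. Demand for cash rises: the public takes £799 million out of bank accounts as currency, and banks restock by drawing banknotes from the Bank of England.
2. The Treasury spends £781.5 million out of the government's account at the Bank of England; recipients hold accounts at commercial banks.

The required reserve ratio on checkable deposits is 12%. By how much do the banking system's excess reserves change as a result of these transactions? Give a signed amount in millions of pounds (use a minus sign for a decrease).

Currency withdrawal £799 million: reserves −£799M, deposits −£799M.
Government spending £781.5 million: reserves +£781.5M, deposits +£781.5M.
Totals: Δreserves = −£17.5M, Δdeposits = −£17.5M.
Δrequired reserves = 12% × −£17.5M = −£2.1M.
Δexcess reserves = Δreserves − Δrequired = −£17.5M − (−£2.1M) = -£15.4 million.

-£15.4 million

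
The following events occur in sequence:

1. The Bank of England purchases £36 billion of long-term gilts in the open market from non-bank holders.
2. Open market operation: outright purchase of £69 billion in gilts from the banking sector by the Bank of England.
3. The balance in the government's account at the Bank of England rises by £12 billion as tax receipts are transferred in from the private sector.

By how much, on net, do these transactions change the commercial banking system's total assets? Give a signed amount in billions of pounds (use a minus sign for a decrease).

Asset purchase (from non-banks) £36 billion: bank balance sheets expand → +£36B.
OMO purchase (from banks) £69 billion: just an asset swap on bank balance sheets → 0.
Government account inflow £12 billion: bank balance sheets shrink → −£12B.
Net: 36 + 0 − 12 = +£24 billion.

+£24 billion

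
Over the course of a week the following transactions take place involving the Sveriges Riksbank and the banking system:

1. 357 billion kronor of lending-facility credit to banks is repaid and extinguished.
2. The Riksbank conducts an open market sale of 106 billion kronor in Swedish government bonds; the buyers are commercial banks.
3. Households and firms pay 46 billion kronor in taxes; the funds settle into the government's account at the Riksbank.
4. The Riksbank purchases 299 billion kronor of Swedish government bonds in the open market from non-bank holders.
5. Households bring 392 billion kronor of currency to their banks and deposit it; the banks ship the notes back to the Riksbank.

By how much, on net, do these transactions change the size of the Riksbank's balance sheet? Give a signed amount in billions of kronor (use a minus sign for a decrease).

-164 billion

Riksbank balance sheet:
  Assets:      Securities +193B, Loans to banks −357B
  Liabilities: Bank reserves +182B, Currency in circulation −392B, Government deposits +46B
Commercial banking system:
  Assets:      Reserves at CB +182B, Securities +106B
  Liabilities: Checkable deposits +645B, Borrowings from CB −357B
Change in total Riksbank assets = -164 billion.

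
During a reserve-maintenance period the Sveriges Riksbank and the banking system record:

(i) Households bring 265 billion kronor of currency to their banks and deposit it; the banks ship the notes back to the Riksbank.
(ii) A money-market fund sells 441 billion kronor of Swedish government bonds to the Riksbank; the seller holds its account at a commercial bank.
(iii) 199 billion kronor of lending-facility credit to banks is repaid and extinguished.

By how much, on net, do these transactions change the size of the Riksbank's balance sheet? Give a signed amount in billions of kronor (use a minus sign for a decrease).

+242 billion

Riksbank balance sheet:
  Assets:      Securities +441B, Loans to banks −199B
  Liabilities: Bank reserves +507B, Currency in circulation −265B
Change in total Riksbank assets = +242 billion.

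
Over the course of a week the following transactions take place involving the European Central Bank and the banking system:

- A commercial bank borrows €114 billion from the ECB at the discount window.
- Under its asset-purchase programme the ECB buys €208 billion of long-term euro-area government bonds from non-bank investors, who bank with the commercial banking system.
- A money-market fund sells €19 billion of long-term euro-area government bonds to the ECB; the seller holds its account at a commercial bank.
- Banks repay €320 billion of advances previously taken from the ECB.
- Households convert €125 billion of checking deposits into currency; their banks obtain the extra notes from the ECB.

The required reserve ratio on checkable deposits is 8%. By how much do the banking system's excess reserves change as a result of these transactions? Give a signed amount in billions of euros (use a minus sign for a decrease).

Discount-window loan €114 billion: reserves +€114B, deposits 0.
Asset purchase (from non-banks) €208 billion: reserves +€208B, deposits +€208B.
Asset purchase (from non-banks) €19 billion: reserves +€19B, deposits +€19B.
Discount-window repayment €320 billion: reserves −€320B, deposits 0.
Currency withdrawal €125 billion: reserves −€125B, deposits −€125B.
Totals: Δreserves = −€104B, Δdeposits = +€102B.
Δrequired reserves = 8% × +€102B = +€8.16B.
Δexcess reserves = Δreserves − Δrequired = −€104B − (+€8.16B) = -€112.16 billion.

-€112.16 billion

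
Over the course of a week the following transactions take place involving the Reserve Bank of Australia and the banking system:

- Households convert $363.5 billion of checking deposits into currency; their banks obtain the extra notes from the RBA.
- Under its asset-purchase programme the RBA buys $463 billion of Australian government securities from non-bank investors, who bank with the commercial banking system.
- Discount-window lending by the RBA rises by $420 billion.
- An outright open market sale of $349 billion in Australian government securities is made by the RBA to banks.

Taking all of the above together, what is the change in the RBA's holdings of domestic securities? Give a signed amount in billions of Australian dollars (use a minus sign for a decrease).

Currency withdrawal $363.5 billion: the RBA's securities portfolio is untouched → 0.
Asset purchase (from non-banks) $463 billion: securities added to the RBA's portfolio → +$463B.
Discount-window loan $420 billion: the RBA's securities portfolio is untouched → 0.
OMO sale (to banks) $349 billion: securities removed from the RBA's portfolio → −$349B.
Net: 0 + 463 + 0 − 349 = +$114 billion.

+$114 billion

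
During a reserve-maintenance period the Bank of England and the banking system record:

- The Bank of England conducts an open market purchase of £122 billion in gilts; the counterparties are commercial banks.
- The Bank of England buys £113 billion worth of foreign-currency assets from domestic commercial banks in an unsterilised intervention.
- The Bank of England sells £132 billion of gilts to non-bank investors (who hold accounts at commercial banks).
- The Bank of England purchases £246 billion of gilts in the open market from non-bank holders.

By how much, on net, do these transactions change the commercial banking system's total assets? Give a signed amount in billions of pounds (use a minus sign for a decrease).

OMO purchase (from banks) £122 billion: just an asset swap on bank balance sheets → 0.
FX purchase £113 billion: just an asset swap on bank balance sheets → 0.
Asset sale (to non-banks) £132 billion: bank balance sheets shrink → −£132B.
Asset purchase (from non-banks) £246 billion: bank balance sheets expand → +£246B.
Net: 0 + 0 − 132 + 246 = +£114 billion.

+£114 billion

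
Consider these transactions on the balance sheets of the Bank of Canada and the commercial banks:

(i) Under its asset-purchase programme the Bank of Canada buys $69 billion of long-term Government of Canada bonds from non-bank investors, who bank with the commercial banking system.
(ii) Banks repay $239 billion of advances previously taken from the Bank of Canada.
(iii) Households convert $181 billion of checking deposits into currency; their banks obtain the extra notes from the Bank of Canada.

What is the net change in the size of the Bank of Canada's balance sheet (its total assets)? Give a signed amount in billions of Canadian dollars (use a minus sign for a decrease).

-$170 billion

Asset purchase (from non-banks) $69 billion: a Bank of Canada asset is acquired → +$69B.
Discount-window repayment $239 billion: a Bank of Canada asset is shed → −$239B.
Currency withdrawal $181 billion: only the composition of liabilities changes → 0.
Net: 69 − 239 + 0 = -$170 billion.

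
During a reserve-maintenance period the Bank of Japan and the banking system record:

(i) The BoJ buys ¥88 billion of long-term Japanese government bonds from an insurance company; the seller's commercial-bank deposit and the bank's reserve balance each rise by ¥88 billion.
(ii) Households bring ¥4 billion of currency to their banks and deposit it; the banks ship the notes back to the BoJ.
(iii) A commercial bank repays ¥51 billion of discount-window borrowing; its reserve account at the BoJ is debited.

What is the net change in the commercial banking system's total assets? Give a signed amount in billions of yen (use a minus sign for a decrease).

+¥41 billion

BoJ balance sheet:
  Assets:      Securities +¥88B, Loans to banks −¥51B
  Liabilities: Bank reserves +¥41B, Currency in circulation −¥4B
Commercial banking system:
  Assets:      Reserves at CB +¥41B
  Liabilities: Checkable deposits +¥92B, Borrowings from CB −¥51B
Change in total bank assets = +¥41 billion.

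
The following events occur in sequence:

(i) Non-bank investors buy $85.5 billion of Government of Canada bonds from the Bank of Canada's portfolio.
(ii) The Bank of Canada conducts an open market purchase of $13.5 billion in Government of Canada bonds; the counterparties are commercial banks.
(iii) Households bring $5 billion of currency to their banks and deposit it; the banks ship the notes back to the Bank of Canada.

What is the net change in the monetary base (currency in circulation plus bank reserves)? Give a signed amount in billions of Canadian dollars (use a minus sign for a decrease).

-$72 billion

Bank of Canada balance sheet:
  Assets:      Securities −$72B
  Liabilities: Bank reserves −$67B, Currency in circulation −$5B
Monetary base = currency + reserves: −$5B + (−$67B) = -$72 billion.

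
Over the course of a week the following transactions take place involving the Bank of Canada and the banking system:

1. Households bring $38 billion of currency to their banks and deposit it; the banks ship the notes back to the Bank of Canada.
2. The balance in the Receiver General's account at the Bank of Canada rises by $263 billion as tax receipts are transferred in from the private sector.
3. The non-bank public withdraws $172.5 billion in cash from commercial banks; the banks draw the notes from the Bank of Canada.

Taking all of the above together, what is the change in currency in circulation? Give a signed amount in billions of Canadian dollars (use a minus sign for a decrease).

+$134.5 billion

Bank of Canada balance sheet:
  Assets:      no change
  Liabilities: Bank reserves −$397.5B, Currency in circulation +$134.5B, Government deposits +$263B
So the change in currency in circulation is +$134.5 billion.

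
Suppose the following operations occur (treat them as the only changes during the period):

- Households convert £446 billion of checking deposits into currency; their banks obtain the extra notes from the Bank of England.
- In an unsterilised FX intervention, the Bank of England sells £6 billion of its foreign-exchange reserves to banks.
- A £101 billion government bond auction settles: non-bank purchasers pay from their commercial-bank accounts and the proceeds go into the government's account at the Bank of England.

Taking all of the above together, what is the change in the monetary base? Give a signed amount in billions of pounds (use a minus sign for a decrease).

-£107 billion

Bank of England balance sheet:
  Assets:      Foreign assets −£6B
  Liabilities: Bank reserves −£553B, Currency in circulation +£446B, Government deposits +£101B
Commercial banking system:
  Assets:      Reserves at CB −£553B, Foreign assets +£6B
  Liabilities: Checkable deposits −£547B
Monetary base = currency + reserves: +£446B + (−£553B) = -£107 billion.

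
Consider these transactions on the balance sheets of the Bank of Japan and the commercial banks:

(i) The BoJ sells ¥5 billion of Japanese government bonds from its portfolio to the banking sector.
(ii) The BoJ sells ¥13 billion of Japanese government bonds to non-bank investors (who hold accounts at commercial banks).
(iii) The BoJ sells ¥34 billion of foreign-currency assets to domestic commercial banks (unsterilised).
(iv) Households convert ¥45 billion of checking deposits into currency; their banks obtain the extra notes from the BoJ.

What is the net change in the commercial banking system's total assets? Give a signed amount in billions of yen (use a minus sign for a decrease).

OMO sale (to banks) ¥5 billion: just an asset swap on bank balance sheets → 0.
Asset sale (to non-banks) ¥13 billion: bank balance sheets shrink → −¥13B.
FX sale ¥34 billion: just an asset swap on bank balance sheets → 0.
Currency withdrawal ¥45 billion: bank balance sheets shrink → −¥45B.
Net: 0 − 13 + 0 − 45 = -¥58 billion.

-¥58 billion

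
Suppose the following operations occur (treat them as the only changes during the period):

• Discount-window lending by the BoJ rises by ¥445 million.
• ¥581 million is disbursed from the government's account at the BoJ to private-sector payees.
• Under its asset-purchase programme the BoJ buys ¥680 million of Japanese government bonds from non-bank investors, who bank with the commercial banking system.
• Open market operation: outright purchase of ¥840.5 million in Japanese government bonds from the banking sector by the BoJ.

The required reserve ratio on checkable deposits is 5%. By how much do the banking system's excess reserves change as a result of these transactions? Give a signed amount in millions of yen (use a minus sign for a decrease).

+¥2483.45 million

Discount-window loan ¥445 million: reserves +¥445M, deposits 0.
Government spending ¥581 million: reserves +¥581M, deposits +¥581M.
Asset purchase (from non-banks) ¥680 million: reserves +¥680M, deposits +¥680M.
OMO purchase (from banks) ¥840.5 million: reserves +¥840.5M, deposits 0.
Totals: Δreserves = +¥2546.5M, Δdeposits = +¥1261M.
Δrequired reserves = 5% × +¥1261M = +¥63.05M.
Δexcess reserves = Δreserves − Δrequired = +¥2546.5M − (+¥63.05M) = +¥2483.45 million.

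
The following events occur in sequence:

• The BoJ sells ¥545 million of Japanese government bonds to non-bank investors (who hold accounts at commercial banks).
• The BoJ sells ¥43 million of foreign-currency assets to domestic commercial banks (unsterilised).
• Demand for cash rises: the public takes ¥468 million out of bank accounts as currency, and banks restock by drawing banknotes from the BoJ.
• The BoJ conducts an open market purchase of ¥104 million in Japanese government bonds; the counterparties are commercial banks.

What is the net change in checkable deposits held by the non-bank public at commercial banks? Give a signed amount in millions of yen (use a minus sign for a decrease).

-¥1013 million

BoJ balance sheet:
  Assets:      Securities −¥441M, Foreign assets −¥43M
  Liabilities: Bank reserves −¥952M, Currency in circulation +¥468M
Commercial banking system:
  Assets:      Reserves at CB −¥952M, Securities −¥104M, Foreign assets +¥43M
  Liabilities: Checkable deposits −¥1013M
So the change in checkable deposits held by the non-bank public at commercial banks is -¥1013 million.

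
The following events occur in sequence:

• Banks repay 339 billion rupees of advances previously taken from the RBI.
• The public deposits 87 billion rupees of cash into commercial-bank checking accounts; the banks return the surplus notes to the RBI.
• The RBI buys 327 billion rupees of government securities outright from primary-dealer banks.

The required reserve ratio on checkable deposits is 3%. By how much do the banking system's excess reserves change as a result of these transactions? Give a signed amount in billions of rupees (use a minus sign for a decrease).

+72.39 billion

Discount-window repayment 339 billion rupees: reserves −339B, deposits 0.
Currency deposit 87 billion rupees: reserves +87B, deposits +87B.
OMO purchase (from banks) 327 billion rupees: reserves +327B, deposits 0.
Totals: Δreserves = +75B, Δdeposits = +87B.
Δrequired reserves = 3% × +87B = +2.61B.
Δexcess reserves = Δreserves − Δrequired = +75B − (+2.61B) = +72.39 billion.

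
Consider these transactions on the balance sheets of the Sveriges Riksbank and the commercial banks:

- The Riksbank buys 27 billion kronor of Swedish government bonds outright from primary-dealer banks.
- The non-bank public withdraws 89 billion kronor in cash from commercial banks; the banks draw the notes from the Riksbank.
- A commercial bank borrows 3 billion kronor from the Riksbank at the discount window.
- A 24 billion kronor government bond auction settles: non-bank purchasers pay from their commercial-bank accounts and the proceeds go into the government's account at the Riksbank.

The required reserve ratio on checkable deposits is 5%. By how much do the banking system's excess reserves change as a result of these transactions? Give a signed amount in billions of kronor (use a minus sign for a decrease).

-77.35 billion

OMO purchase (from banks) 27 billion kronor: reserves +27B, deposits 0.
Currency withdrawal 89 billion kronor: reserves −89B, deposits −89B.
Discount-window loan 3 billion kronor: reserves +3B, deposits 0.
Government account inflow 24 billion kronor: reserves −24B, deposits −24B.
Totals: Δreserves = −83B, Δdeposits = −113B.
Δrequired reserves = 5% × −113B = −5.65B.
Δexcess reserves = Δreserves − Δrequired = −83B − (−5.65B) = -77.35 billion.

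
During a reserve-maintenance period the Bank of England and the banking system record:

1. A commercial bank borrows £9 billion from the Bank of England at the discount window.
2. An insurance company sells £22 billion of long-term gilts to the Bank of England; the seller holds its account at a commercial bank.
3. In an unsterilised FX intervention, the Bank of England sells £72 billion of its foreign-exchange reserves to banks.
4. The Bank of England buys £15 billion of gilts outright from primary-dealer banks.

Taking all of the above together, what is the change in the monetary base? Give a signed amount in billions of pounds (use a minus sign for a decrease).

Discount-window loan £9 billion: Bank of England balance sheet expands → +£9B.
Asset purchase (from non-banks) £22 billion: Bank of England balance sheet expands → +£22B.
FX sale £72 billion: Bank of England balance sheet contracts → −£72B.
OMO purchase (from banks) £15 billion: Bank of England balance sheet expands → +£15B.
Net: 9 + 22 − 72 + 15 = -£26 billion.

-£26 billion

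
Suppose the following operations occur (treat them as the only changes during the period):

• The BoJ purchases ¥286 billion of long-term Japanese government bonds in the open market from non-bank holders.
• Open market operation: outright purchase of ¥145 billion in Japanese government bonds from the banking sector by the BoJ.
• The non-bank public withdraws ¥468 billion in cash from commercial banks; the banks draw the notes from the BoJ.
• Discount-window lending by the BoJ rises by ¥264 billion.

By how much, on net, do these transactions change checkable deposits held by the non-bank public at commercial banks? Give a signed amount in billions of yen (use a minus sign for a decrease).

-¥182 billion

BoJ balance sheet:
  Assets:      Securities +¥431B, Loans to banks +¥264B
  Liabilities: Bank reserves +¥227B, Currency in circulation +¥468B
Commercial banking system:
  Assets:      Reserves at CB +¥227B, Securities −¥145B
  Liabilities: Checkable deposits −¥182B, Borrowings from CB +¥264B
So the change in checkable deposits held by the non-bank public at commercial banks is -¥182 billion.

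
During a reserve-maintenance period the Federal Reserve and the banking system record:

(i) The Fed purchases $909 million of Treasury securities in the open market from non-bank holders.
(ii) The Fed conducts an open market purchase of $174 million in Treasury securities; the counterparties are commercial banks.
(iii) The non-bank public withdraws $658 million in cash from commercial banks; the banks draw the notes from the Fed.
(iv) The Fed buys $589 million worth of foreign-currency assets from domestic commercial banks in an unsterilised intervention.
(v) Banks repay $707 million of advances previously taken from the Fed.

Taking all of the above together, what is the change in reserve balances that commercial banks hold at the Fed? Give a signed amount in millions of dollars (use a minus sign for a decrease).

+$307 million

Fed balance sheet:
  Assets:      Securities +$1083M, Loans to banks −$707M, Foreign assets +$589M
  Liabilities: Bank reserves +$307M, Currency in circulation +$658M
So the change in reserve balances that commercial banks hold at the Fed is +$307 million.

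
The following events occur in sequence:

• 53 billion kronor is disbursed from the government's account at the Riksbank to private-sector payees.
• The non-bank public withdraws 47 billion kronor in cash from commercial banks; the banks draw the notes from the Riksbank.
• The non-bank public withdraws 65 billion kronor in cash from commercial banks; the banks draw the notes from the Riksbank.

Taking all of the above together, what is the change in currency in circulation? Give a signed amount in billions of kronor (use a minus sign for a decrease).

Riksbank balance sheet:
  Assets:      no change
  Liabilities: Bank reserves −59B, Currency in circulation +112B, Government deposits −53B
Commercial banking system:
  Assets:      Reserves at CB −59B
  Liabilities: Checkable deposits −59B
So the change in currency in circulation is +112 billion.

+112 billion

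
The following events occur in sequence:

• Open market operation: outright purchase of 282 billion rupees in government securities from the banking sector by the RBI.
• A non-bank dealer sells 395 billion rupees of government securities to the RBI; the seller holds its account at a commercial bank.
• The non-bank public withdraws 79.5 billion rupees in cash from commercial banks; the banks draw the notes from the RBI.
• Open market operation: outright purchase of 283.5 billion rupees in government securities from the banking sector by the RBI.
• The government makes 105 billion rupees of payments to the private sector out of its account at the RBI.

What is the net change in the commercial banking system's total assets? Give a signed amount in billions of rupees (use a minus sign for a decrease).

+420.5 billion

OMO purchase (from banks) 282 billion rupees: just an asset swap on bank balance sheets → 0.
Asset purchase (from non-banks) 395 billion rupees: bank balance sheets expand → +395B.
Currency withdrawal 79.5 billion rupees: bank balance sheets shrink → −79.5B.
OMO purchase (from banks) 283.5 billion rupees: just an asset swap on bank balance sheets → 0.
Government spending 105 billion rupees: bank balance sheets expand → +105B.
Net: 0 + 395 − 79.5 + 0 + 105 = +420.5 billion.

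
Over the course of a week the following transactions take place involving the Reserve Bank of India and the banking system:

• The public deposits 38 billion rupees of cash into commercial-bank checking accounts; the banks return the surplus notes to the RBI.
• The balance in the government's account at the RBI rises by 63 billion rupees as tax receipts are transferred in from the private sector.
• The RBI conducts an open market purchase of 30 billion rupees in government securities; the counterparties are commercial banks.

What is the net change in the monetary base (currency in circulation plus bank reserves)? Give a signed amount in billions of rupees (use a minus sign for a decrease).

-33 billion

RBI balance sheet:
  Assets:      Securities +30B
  Liabilities: Bank reserves +5B, Currency in circulation −38B, Government deposits +63B
Monetary base = currency + reserves: −38B + (+5B) = -33 billion.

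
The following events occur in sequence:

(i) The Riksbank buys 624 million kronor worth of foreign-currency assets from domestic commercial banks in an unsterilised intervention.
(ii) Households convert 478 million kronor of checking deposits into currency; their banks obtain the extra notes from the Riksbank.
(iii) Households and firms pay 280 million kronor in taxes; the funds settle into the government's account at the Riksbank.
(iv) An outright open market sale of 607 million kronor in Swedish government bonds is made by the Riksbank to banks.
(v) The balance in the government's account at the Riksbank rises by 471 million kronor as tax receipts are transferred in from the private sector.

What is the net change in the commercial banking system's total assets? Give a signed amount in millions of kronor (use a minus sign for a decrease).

-1229 million

FX purchase 624 million kronor: just an asset swap on bank balance sheets → 0.
Currency withdrawal 478 million kronor: bank balance sheets shrink → −478M.
Government account inflow 280 million kronor: bank balance sheets shrink → −280M.
OMO sale (to banks) 607 million kronor: just an asset swap on bank balance sheets → 0.
Government account inflow 471 million kronor: bank balance sheets shrink → −471M.
Net: 0 − 478 − 280 + 0 − 471 = -1229 million.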